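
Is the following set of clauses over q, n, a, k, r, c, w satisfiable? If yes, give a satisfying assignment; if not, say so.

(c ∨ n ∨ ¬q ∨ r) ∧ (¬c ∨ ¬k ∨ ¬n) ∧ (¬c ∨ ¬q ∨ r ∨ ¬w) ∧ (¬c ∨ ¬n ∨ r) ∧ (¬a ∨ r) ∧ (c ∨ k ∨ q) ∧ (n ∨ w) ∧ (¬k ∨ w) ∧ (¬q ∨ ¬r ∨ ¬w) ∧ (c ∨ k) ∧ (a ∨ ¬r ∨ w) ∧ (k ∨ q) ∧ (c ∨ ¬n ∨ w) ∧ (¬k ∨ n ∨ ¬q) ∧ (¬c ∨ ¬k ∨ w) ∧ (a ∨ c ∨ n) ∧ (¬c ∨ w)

q: False, n: True, a: True, k: True, r: True, c: False, w: True

Set q = False.
  then (k ∨ q) forces k = True.
  then (¬k ∨ w) forces w = True.
Set n = True.
  then (¬c ∨ ¬k ∨ ¬n) forces c = False.
Set a = True.
  then (¬a ∨ r) forces r = True.
All clauses satisfied.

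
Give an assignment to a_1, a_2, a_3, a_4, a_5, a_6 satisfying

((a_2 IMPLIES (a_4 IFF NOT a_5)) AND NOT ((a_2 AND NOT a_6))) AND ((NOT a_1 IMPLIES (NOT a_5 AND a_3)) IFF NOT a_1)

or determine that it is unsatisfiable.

a_1 = False, a_2 = True, a_3 = True, a_4 = True, a_5 = False, a_6 = True

  (a_2 IMPLIES (a_4 IFF NOT a_5)) AND NOT ((a_2 AND NOT a_6)) = True
    a_2 IMPLIES (a_4 IFF NOT a_5) = True
      a_4 IFF NOT a_5 = True
        NOT a_5 = True
    NOT ((a_2 AND NOT a_6)) = True
      a_2 AND NOT a_6 = False
        NOT a_6 = False
  (NOT a_1 IMPLIES (NOT a_5 AND a_3)) IFF NOT a_1 = True
    NOT a_1 IMPLIES (NOT a_5 AND a_3) = True
      NOT a_1 = True
      NOT a_5 AND a_3 = True
        NOT a_5 = True
    NOT a_1 = True
Both conjuncts True, so the formula holds.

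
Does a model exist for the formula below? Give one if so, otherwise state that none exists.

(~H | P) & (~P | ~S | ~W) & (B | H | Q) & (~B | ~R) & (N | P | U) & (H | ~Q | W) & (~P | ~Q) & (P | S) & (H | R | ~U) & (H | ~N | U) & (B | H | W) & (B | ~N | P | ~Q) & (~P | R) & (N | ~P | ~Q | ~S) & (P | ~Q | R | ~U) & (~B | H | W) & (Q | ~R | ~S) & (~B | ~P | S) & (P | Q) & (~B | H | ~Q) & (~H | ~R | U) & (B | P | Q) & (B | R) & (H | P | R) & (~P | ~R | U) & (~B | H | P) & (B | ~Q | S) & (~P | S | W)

Set N = False.
Set P = True.
  then (~P | ~Q) forces Q = False.
  then (~P | R) forces R = True.
  then (Q | ~R | ~S) forces S = False.
  then (~B | ~P | S) forces B = False.
  then (~P | ~R | U) forces U = True.
  then (~P | S | W) forces W = True.
  then (B | H | Q) forces H = True.
All clauses satisfied.

N=F, P=T, W=T, S=F, U=T, H=T, B=F, R=T, Q=F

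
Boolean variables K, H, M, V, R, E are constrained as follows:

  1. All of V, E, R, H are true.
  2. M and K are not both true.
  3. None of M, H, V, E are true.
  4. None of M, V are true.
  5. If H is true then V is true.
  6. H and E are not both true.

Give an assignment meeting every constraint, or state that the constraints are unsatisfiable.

Case H = True:
  Constraint (3) is violated (H=T) — contradiction.
Case H = False:
  Constraint (1) is violated (H=F) — contradiction.
Both cases fail — unsatisfiable.

The formula is unsatisfiable.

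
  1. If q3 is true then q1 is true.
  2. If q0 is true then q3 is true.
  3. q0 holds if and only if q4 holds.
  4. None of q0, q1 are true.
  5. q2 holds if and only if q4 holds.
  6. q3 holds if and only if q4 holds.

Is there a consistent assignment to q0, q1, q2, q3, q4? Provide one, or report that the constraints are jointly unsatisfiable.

q0: False; q1: False; q2: False; q3: False; q4: False

  (1) q3=F ⇒ q1: vacuous ✓
  (2) q0=F ⇒ q3: vacuous ✓
  (3) q0=F, q4=F — same ✓
  (4) {q0, q1}: 0 true — none ✓
  (5) q2=F, q4=F — same ✓
  (6) q3=F, q4=F — same ✓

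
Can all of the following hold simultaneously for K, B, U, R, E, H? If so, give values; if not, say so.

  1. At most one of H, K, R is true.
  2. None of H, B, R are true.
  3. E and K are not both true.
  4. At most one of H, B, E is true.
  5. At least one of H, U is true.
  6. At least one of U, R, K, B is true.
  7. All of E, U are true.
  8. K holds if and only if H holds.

K = False; B = False; U = True; R = False; E = True; H = False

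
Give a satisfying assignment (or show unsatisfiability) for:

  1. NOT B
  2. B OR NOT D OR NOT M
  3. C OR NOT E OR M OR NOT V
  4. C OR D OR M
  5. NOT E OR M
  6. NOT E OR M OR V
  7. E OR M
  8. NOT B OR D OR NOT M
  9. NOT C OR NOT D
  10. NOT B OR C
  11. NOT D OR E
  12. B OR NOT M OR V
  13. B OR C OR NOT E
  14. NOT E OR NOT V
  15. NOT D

Unit clause (NOT B) forces B = False.
Unit clause (NOT D) forces D = False.
Set C = False.
  then (C OR D OR M) forces M = True.
  then (B OR NOT M OR V) forces V = True.
  then (B OR C OR NOT E) forces E = False.
All clauses satisfied.

C=F, E=F, B=F, D=F, V=T, M=T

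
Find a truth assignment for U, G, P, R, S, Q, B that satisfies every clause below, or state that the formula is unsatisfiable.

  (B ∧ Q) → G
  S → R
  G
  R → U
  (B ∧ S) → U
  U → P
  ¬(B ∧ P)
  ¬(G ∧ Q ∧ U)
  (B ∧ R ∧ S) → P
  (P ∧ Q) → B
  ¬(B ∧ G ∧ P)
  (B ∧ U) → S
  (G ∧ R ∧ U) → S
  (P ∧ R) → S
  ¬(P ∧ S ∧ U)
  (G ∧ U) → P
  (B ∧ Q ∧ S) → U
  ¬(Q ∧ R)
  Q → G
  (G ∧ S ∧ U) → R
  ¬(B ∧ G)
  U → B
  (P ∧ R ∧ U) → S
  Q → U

U=F; G=T; P=F; R=F; S=F; Q=F; B=F

Unit clause (G) forces G = True.
In (¬B ∨ ¬G) only ¬B is left, so B = False.
In (B ∨ ¬U) only ¬U is left, so U = False.
In (¬Q ∨ U) only ¬Q is left, so Q = False.
In (¬R ∨ U) only ¬R is left, so R = False.
In (R ∨ ¬S) only ¬S is left, so S = False.
Set P = False.
All clauses satisfied.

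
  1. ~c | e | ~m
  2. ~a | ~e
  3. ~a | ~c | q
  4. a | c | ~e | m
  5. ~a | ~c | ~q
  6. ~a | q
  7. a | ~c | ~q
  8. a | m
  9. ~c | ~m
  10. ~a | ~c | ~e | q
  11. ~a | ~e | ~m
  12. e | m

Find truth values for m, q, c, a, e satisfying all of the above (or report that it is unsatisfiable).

Try m = False:
  (a | m) forces a = True.
  (~a | ~e) forces e = False.
  clause (e | m) is falsified — backtrack.
So m = True.
  then (~c | ~m) forces c = False.
Set q = False.
  then (~a | q) forces a = False.
Set e = True.
All clauses satisfied.

m=T, q=F, c=F, a=F, e=T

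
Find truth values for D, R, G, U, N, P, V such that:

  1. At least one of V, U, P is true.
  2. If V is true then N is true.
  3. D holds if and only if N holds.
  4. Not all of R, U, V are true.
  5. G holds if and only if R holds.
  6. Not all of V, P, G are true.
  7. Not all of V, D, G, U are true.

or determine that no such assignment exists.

D=T; R=F; G=F; U=T; N=T; P=F; V=F

  (1) {V, U, P}: 1 true — at least one ✓
  (2) V=F ⇒ N: vacuous ✓
  (3) D=T, N=T — same ✓
  (4) {R, U, V}: 1/3 true — not all ✓
  (5) G=F, R=F — same ✓
  (6) {V, P, G}: 0/3 true — not all ✓
  (7) {V, D, G, U}: 2/4 true — not all ✓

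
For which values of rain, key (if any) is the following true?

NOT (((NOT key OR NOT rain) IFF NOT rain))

rain: True, key: False

  NOT (((NOT key OR NOT rain) IFF NOT rain)) = True
    (NOT key OR NOT rain) IFF NOT rain = False
      NOT key OR NOT rain = True
        NOT key = True
        NOT rain = False
      NOT rain = False
The formula evaluates to True.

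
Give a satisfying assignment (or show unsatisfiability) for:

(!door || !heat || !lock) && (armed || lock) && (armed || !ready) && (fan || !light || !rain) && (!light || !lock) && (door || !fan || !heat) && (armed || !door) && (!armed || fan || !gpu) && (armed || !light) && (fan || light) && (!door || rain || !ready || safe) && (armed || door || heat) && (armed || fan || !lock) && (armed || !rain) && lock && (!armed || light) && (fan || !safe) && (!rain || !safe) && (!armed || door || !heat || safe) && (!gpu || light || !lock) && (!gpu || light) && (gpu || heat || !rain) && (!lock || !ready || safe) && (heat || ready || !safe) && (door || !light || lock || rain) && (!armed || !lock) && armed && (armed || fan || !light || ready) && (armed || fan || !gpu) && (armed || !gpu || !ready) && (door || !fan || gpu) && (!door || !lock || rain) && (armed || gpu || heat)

Case armed = True:
  (lock) forces lock = True.
  Clause (!armed || !lock) is falsified — contradiction.
Case armed = False:
  Clause (armed) is falsified — contradiction.
Both cases fail, so the formula is unsatisfiable.

No satisfying assignment exists.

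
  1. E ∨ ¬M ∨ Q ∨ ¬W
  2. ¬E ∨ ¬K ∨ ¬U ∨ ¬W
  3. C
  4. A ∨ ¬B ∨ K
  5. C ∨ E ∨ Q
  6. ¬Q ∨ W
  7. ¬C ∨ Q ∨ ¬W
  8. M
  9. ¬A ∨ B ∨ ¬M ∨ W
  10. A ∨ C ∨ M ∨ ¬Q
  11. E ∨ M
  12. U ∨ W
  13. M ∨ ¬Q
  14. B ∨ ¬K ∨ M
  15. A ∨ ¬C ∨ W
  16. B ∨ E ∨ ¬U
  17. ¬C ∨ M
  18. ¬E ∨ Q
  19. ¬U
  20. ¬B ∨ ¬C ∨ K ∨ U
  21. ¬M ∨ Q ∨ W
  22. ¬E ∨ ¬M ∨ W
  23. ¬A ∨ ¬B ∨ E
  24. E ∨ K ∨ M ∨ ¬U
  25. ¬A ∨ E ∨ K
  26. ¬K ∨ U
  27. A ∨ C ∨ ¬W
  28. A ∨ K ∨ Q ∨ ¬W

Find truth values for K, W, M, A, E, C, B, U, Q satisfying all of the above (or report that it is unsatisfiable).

K = False; W = True; M = True; A = False; E = True; C = True; B = False; U = False; Q = True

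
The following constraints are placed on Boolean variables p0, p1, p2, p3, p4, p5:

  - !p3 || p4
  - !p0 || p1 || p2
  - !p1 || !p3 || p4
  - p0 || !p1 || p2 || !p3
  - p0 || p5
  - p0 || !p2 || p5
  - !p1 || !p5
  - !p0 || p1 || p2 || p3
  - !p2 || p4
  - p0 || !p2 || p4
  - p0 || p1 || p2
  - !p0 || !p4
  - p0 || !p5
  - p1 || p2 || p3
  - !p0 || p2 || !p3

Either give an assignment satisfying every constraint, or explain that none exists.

Set p0 = True.
  then (!p0 || !p4) forces p4 = False.
  then (!p3 || p4) forces p3 = False.
  then (!p2 || p4) forces p2 = False.
  then (p1 || p2 || p3) forces p1 = True.
  then (!p1 || !p5) forces p5 = False.
All clauses satisfied.

p0=T; p1=T; p2=F; p3=F; p4=F; p5=F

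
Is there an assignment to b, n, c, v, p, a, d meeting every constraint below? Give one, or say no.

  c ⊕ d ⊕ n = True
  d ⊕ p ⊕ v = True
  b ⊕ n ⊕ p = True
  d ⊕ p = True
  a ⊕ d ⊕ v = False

b = True, n = True, c = False, v = False, p = True, a = False, d = False

c ⊕ d ⊕ n = F ⊕ F ⊕ T = True ✓
d ⊕ p ⊕ v = F ⊕ T ⊕ F = True ✓
b ⊕ n ⊕ p = T ⊕ T ⊕ T = True ✓
d ⊕ p = F ⊕ T = True ✓
a ⊕ d ⊕ v = F ⊕ F ⊕ F = False ✓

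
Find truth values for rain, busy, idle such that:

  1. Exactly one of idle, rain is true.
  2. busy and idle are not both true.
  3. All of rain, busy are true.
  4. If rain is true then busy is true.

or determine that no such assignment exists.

rain: True, busy: True, idle: False

  (1) {idle, rain}: 1 true — exactly one ✓
  (2) busy=T, idle=F — not both ✓
  (3) {rain, busy}: all 2 true ✓
  (4) rain=T ⇒ busy: T ✓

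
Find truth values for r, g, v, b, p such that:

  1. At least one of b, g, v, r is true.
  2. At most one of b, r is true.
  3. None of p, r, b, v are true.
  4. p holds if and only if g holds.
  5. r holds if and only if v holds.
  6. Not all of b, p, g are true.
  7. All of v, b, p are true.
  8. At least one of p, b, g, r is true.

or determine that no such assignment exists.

Unsatisfiable — no assignment works.

Case v = True:
  Constraint (3) is violated (v=T) — contradiction.
Case v = False:
  Constraint (7) is violated (v=F) — contradiction.
Both cases fail — unsatisfiable.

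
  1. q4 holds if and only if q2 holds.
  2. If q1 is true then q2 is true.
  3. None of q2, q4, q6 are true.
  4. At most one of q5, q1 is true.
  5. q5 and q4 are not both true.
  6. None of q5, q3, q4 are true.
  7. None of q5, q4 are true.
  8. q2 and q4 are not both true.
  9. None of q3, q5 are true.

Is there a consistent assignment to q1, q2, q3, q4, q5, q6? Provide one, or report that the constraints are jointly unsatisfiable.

q1=F, q2=F, q3=F, q4=F, q5=F, q6=F

  (1) q4=F, q2=F — same ✓
  (2) q1=F ⇒ q2: vacuous ✓
  (3) {q2, q4, q6}: 0 true — none ✓
  (4) {q5, q1}: 0 true — at most one ✓
  (5) q5=F, q4=F — not both ✓
  (6) {q5, q3, q4}: 0 true — none ✓
  (7) {q5, q4}: 0 true — none ✓
  (8) q2=F, q4=F — not both ✓
  (9) {q3, q5}: 0 true — none ✓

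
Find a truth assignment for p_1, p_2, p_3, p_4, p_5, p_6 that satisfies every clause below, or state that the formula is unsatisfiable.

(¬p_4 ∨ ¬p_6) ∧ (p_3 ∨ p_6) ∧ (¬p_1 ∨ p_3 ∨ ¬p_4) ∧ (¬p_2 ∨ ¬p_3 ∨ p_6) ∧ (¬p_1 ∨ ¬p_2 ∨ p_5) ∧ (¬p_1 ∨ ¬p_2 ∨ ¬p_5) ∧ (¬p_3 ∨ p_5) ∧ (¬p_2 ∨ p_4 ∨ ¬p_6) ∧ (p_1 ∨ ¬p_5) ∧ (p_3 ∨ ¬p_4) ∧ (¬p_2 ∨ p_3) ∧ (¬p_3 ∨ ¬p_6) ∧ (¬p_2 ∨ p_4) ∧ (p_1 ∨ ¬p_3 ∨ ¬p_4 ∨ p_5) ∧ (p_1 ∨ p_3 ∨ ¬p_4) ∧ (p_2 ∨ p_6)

p_1=T, p_2=F, p_3=F, p_4=F, p_5=F, p_6=T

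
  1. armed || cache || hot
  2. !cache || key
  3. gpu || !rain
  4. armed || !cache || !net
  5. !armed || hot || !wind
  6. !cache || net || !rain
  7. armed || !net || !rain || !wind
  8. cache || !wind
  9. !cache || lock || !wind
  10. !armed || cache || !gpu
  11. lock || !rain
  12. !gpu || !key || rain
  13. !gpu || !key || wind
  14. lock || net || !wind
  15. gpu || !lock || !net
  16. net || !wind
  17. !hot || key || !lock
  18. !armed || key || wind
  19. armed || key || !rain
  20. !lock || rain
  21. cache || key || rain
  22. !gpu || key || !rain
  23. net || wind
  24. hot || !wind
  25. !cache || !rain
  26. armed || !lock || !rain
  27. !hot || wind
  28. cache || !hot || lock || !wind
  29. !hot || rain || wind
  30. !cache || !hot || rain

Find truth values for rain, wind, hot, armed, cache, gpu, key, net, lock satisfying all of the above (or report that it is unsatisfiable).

Set rain = False.
  then (!lock || rain) forces lock = False.
Try wind = True:
  (cache || !wind) forces cache = True.
  clause (!cache || lock || !wind) is falsified — backtrack.
So wind = False.
  then (net || wind) forces net = True.
  then (!hot || wind) forces hot = False.
Set armed = True.
  then (!armed || key || wind) forces key = True.
  then (!gpu || !key || rain) forces gpu = False.
Set cache = False.
All clauses satisfied.

rain: False, wind: False, hot: False, armed: True, cache: False, gpu: False, key: True, net: True, lock: False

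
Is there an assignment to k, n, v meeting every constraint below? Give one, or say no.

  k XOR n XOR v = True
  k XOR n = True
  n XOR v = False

k = True, n = False, v = False

k XOR n XOR v = T XOR F XOR F = True ✓
k XOR n = T XOR F = True ✓
n XOR v = F XOR F = False ✓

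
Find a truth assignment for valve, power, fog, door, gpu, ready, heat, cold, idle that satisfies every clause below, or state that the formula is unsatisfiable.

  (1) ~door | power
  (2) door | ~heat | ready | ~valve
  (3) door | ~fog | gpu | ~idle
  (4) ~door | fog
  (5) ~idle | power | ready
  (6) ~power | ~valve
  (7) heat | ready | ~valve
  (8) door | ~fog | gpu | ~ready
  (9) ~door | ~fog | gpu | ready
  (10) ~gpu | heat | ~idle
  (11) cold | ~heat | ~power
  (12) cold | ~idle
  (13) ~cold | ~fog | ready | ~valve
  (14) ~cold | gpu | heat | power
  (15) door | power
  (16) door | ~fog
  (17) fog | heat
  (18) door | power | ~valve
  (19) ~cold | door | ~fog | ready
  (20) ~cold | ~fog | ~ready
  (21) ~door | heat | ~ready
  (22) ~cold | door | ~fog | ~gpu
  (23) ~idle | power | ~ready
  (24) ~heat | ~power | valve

Try valve = True:
  (~power | ~valve) forces power = False.
  (~door | power) forces door = False.
  clause (door | power) is falsified — backtrack.
So valve = False.
Try power = False:
  (~door | power) forces door = False.
  clause (door | power) is falsified — backtrack.
So power = True.
  then (~heat | ~power | valve) forces heat = False.
  then (fog | heat) forces fog = True.
  then (door | ~fog) forces door = True.
  then (~door | heat | ~ready) forces ready = False.
  then (~door | ~fog | gpu | ready) forces gpu = True.
  then (~gpu | heat | ~idle) forces idle = False.
Set cold = False.
All clauses satisfied.

valve=F, power=T, fog=T, door=T, gpu=T, ready=F, heat=F, cold=F, idle=F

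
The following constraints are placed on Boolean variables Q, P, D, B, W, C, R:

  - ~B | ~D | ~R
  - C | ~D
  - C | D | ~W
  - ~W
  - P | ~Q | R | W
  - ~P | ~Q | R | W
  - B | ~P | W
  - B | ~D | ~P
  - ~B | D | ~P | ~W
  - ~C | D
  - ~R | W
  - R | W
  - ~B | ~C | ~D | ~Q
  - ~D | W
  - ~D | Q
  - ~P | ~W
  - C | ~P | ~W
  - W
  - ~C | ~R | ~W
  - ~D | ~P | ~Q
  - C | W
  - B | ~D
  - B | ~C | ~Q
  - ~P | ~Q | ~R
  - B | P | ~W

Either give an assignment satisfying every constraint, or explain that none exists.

Case W = True:
  Clause (~W) is falsified — contradiction.
Case W = False:
  Clause (W) is falsified — contradiction.
Both cases fail, so the formula is unsatisfiable.

UNSATISFIABLE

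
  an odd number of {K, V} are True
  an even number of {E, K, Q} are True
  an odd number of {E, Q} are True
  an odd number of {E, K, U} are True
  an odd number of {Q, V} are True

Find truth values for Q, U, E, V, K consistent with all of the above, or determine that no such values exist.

Q = True; U = False; E = False; V = False; K = True

{K, V}: 1 true → odd ✓
{E, K, Q}: 2 true → even ✓
{E, Q}: 1 true → odd ✓
{E, K, U}: 1 true → odd ✓
{Q, V}: 1 true → odd ✓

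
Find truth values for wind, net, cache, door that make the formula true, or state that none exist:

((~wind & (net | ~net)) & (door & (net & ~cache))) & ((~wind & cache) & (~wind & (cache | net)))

Case cache = True: the conjunct ~cache is False.
Case cache = False: the conjunct cache is False.
Both cases fail — unsatisfiable.

Unsatisfiable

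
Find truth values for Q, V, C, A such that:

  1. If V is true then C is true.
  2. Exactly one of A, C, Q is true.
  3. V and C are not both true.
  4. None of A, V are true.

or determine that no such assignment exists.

Q: True, V: False, C: False, A: False

  (1) V=F ⇒ C: vacuous ✓
  (2) {A, C, Q}: 1 true — exactly one ✓
  (3) V=F, C=F — not both ✓
  (4) {A, V}: 0 true — none ✓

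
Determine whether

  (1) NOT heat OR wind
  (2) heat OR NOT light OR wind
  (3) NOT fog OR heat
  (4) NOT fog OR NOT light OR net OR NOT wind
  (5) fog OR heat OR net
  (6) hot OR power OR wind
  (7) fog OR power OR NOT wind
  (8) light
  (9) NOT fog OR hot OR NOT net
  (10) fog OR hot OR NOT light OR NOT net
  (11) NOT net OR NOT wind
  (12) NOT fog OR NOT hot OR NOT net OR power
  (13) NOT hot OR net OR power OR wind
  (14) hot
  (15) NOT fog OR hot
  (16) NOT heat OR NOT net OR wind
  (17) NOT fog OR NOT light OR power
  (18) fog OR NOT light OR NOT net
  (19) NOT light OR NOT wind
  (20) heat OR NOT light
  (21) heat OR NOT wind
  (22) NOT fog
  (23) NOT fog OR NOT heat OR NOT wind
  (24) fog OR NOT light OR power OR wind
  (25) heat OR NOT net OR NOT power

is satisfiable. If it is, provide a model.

Unsatisfiable

Case hot = True:
  (light) forces light = True.
  (NOT light OR NOT wind) forces wind = False.
  (NOT heat OR wind) forces heat = False.
  Clause (heat OR NOT light OR wind) is falsified — contradiction.
Case hot = False:
  Clause (hot) is falsified — contradiction.
Both cases fail, so the formula is unsatisfiable.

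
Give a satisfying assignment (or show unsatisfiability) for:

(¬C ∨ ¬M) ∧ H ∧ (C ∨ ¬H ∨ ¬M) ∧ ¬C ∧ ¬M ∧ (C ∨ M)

Case M = True:
  Clause (¬M) is falsified — contradiction.
Case M = False:
  (H) forces H = True.
  (¬C) forces C = False.
  Clause (C ∨ M) is falsified — contradiction.
Both cases fail, so the formula is unsatisfiable.

Unsatisfiable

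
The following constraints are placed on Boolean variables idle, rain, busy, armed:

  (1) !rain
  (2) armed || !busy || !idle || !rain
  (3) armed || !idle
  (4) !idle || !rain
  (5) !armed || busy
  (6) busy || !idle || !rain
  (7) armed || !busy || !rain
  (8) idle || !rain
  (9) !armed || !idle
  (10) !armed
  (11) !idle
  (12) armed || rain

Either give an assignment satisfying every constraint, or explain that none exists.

Case rain = True:
  Clause (!rain) is falsified — contradiction.
Case rain = False:
  (!armed) forces armed = False.
  Clause (armed || rain) is falsified — contradiction.
Both cases fail, so the formula is unsatisfiable.

Unsatisfiable — no assignment works.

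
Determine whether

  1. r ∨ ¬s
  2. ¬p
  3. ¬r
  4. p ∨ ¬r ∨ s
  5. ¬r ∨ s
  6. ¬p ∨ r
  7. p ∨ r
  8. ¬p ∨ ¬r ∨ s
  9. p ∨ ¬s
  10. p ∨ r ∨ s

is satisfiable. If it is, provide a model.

Unsatisfiable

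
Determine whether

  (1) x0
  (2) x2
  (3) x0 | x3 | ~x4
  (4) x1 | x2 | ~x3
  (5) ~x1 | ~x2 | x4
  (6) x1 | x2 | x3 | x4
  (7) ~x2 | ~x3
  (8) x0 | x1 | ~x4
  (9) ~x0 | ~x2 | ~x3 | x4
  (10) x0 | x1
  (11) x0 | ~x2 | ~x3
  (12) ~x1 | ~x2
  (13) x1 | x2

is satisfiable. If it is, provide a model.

x0 = True, x1 = False, x2 = True, x3 = False, x4 = False

Unit clause (x0) forces x0 = True.
Unit clause (x2) forces x2 = True.
In (~x2 | ~x3) only ~x3 is left, so x3 = False.
In (~x1 | ~x2) only ~x1 is left, so x1 = False.
Set x4 = False.
All clauses satisfied.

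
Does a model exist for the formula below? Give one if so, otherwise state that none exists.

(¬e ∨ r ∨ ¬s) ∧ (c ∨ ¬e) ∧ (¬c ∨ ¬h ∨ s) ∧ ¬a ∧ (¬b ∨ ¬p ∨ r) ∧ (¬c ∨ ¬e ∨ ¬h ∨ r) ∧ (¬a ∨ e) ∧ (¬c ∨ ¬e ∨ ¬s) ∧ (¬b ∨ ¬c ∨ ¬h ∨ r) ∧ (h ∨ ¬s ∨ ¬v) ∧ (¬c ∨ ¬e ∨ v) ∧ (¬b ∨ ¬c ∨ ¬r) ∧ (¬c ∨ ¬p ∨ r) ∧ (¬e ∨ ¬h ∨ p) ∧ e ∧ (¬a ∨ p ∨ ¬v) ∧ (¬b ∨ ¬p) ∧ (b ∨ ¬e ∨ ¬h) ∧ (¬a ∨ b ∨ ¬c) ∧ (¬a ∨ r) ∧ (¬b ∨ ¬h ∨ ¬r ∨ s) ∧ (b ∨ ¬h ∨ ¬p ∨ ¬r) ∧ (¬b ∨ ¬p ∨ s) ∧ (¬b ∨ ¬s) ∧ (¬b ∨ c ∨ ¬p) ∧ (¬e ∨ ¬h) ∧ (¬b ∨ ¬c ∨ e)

r = True, c = True, e = True, a = False, v = True, s = False, b = False, h = False, p = False

Unit clause (¬a) forces a = False.
Unit clause (e) forces e = True.
In (¬e ∨ ¬h) only ¬h is left, so h = False.
In (c ∨ ¬e) only c is left, so c = True.
In (¬c ∨ ¬e ∨ ¬s) only ¬s is left, so s = False.
In (¬c ∨ ¬e ∨ v) only v is left, so v = True.
Set r = True.
  then (¬b ∨ ¬c ∨ ¬r) forces b = False.
Set p = False.
All clauses satisfied.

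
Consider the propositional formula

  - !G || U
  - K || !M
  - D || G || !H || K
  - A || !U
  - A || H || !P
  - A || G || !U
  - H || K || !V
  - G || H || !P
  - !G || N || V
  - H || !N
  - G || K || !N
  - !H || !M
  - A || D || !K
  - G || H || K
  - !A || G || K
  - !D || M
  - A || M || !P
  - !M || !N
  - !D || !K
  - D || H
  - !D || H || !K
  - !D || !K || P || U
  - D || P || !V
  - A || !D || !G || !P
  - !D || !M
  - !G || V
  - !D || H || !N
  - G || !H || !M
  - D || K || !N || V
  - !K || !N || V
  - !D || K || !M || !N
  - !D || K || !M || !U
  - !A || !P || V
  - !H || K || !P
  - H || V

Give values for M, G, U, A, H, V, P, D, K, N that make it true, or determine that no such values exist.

M = False, G = False, U = True, A = True, H = True, V = False, P = False, D = False, K = True, N = False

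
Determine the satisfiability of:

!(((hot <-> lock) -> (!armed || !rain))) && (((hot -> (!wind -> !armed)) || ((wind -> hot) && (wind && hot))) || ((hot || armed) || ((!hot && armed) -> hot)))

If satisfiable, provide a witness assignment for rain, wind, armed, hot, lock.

rain=T, wind=F, armed=T, hot=F, lock=F

  !(((hot <-> lock) -> (!armed || !rain))) = True
    (hot <-> lock) -> (!armed || !rain) = False
      hot <-> lock = True
      !armed || !rain = False
        !armed = False
        !rain = False
  ((hot -> (!wind -> !armed)) || ((wind -> hot) && (wind && hot))) || ((hot || armed) || ((!hot && armed) -> hot)) = True
    (hot -> (!wind -> !armed)) || ((wind -> hot) && (wind && hot)) = True
      hot -> (!wind -> !armed) = True
        !wind -> !armed = False
          !wind = True
          !armed = False
      (wind -> hot) && (wind && hot) = False
        wind -> hot = True
        wind && hot = False
    (hot || armed) || ((!hot && armed) -> hot) = True
      hot || armed = True
      (!hot && armed) -> hot = False
        !hot && armed = True
          !hot = True
Both conjuncts True, so the formula holds.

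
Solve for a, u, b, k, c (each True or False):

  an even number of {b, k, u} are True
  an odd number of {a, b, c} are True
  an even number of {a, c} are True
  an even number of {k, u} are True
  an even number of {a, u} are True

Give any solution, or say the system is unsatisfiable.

No satisfying assignment exists.

Adding constraints 1, 2, 3, 4 mod 2: every variable appears an even number of times on the left, so the left side is 0.
But the right sides sum to 1 (mod 2). 0 ≠ 1 — the system is inconsistent.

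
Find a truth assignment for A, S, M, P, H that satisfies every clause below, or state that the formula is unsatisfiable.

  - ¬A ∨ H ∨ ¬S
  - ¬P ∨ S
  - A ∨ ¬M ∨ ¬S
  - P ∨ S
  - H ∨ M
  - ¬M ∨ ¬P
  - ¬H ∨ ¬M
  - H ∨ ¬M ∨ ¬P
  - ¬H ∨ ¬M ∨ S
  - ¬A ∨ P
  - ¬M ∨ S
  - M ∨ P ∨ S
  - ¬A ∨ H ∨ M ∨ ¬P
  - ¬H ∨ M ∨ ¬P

A: False, S: True, M: False, P: False, H: True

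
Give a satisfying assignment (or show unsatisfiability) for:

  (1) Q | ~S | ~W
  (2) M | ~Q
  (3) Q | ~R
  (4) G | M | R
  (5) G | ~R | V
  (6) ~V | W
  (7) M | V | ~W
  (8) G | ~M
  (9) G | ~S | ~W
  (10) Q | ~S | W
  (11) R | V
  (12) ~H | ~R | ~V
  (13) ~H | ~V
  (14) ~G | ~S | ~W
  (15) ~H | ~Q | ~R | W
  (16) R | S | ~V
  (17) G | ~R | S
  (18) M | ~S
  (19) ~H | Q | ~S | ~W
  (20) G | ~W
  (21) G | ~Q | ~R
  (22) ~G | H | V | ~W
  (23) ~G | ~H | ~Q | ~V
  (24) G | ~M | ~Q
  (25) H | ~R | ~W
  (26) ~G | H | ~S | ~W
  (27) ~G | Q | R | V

Set H = False.
Set Q = True.
  then (M | ~Q) forces M = True.
  then (G | ~M) forces G = True.
Try R = False:
  (R | V) forces V = True.
  (~V | W) forces W = True.
  (~G | ~S | ~W) forces S = False.
  clause (R | S | ~V) is falsified — backtrack.
So R = True.
  then (H | ~R | ~W) forces W = False.
  then (~V | W) forces V = False.
Set S = True.
All clauses satisfied.

H = False, Q = True, R = True, V = False, G = True, S = True, M = True, W = False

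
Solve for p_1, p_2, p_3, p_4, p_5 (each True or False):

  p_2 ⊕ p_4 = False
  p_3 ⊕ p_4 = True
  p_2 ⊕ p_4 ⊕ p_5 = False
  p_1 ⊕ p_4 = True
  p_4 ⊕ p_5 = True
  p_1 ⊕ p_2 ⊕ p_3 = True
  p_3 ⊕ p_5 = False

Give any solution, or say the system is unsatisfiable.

p_1=F, p_2=T, p_3=F, p_4=T, p_5=F

p_2 ⊕ p_4 = T ⊕ T = False ✓
p_3 ⊕ p_4 = F ⊕ T = True ✓
p_2 ⊕ p_4 ⊕ p_5 = T ⊕ T ⊕ F = False ✓
p_1 ⊕ p_4 = F ⊕ T = True ✓
p_4 ⊕ p_5 = T ⊕ F = True ✓
p_1 ⊕ p_2 ⊕ p_3 = F ⊕ T ⊕ F = True ✓
p_3 ⊕ p_5 = F ⊕ F = False ✓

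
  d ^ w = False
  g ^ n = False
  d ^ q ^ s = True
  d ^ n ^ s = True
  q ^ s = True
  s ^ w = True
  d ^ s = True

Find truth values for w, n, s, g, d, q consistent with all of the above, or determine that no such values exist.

w = False, n = False, s = True, g = False, d = False, q = False

d ^ w = F ^ F = False ✓
g ^ n = F ^ F = False ✓
d ^ q ^ s = F ^ F ^ T = True ✓
d ^ n ^ s = F ^ F ^ T = True ✓
q ^ s = F ^ T = True ✓
s ^ w = T ^ F = True ✓
d ^ s = F ^ T = True ✓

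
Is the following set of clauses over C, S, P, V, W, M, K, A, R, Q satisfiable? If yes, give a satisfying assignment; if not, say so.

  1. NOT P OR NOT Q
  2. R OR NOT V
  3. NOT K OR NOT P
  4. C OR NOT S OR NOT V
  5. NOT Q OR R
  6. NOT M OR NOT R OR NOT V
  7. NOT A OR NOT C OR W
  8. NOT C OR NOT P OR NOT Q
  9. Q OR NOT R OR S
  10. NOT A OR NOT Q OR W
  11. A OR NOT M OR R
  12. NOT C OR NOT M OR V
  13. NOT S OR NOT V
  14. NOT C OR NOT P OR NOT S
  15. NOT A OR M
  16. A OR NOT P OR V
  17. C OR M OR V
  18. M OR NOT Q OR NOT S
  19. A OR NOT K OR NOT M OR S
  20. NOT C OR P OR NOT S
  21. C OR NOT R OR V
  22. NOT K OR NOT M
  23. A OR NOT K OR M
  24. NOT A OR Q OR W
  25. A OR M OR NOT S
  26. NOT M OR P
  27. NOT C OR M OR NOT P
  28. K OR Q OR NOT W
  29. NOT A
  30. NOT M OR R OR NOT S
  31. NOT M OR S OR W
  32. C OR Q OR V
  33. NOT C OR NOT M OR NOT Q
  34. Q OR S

Unit clause (NOT A) forces A = False.
Set C = True.
Try S = True:
  (NOT S OR NOT V) forces V = False.
  (NOT C OR NOT M OR V) forces M = False.
  clause (A OR M OR NOT S) is falsified — backtrack.
So S = False.
  then (Q OR S) forces Q = True.
  then (NOT P OR NOT Q) forces P = False.
  then (NOT Q OR R) forces R = True.
  then (NOT M OR P) forces M = False.
  then (A OR NOT K OR M) forces K = False.
Set V = False.
Set W = True.
All clauses satisfied.

C: True, S: False, P: False, V: False, W: True, M: False, K: False, A: False, R: True, Q: True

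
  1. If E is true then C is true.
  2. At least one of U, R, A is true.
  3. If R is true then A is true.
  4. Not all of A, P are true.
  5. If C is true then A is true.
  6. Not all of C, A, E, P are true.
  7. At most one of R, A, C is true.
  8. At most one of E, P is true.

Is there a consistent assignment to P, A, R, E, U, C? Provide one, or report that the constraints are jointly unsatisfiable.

P = False; A = True; R = False; E = False; U = False; C = False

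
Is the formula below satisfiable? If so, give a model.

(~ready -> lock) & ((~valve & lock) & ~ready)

lock: True, ready: False, valve: False

  ~ready -> lock = True
    ~ready = True
  (~valve & lock) & ~ready = True
    ~valve & lock = True
      ~valve = True
    ~ready = True
Both conjuncts True, so the formula holds.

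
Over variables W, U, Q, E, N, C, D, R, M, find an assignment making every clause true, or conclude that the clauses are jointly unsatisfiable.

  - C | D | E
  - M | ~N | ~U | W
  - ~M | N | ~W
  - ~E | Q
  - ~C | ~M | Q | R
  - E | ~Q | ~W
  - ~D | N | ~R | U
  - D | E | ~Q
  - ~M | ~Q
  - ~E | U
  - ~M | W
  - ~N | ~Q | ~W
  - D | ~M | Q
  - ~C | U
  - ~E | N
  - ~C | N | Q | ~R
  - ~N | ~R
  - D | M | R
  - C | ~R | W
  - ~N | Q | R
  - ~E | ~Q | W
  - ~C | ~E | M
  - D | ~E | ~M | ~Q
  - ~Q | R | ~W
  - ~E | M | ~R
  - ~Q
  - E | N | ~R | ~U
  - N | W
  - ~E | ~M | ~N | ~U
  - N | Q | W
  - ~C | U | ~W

Unit clause (~Q) forces Q = False.
In (~E | Q) only ~E is left, so E = False.
Set W = True.
Set U = False.
  then (~C | U) forces C = False.
  then (C | D | E) forces D = True.
Try N = True:
  (~N | ~R) forces R = False.
  clause (~N | Q | R) is falsified — backtrack.
So N = False.
  then (~M | N | ~W) forces M = False.
  then (~D | N | ~R | U) forces R = False.
All clauses satisfied.

W=T, U=F, Q=F, E=F, N=F, C=F, D=T, R=F, M=F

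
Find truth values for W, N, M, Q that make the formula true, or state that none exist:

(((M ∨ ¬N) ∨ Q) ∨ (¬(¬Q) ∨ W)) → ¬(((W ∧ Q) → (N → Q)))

W = False, N = True, M = False, Q = False

  (((M ∨ ¬N) ∨ Q) ∨ (¬(¬Q) ∨ W)) → ¬(((W ∧ Q) → (N → Q))) = True
    ((M ∨ ¬N) ∨ Q) ∨ (¬(¬Q) ∨ W) = False
      (M ∨ ¬N) ∨ Q = False
        M ∨ ¬N = False
          ¬N = False
      ¬(¬Q) ∨ W = False
        ¬(¬Q) = False
          ¬Q = True
    ¬(((W ∧ Q) → (N → Q))) = False
      (W ∧ Q) → (N → Q) = True
        W ∧ Q = False
        N → Q = False
The formula evaluates to True.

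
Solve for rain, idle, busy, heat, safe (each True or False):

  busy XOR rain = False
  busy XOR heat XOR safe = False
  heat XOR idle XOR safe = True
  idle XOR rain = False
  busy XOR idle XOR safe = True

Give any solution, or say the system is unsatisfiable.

No satisfying assignment exists.

Adding constraints 1, 2, 3, 4 mod 2: every variable appears an even number of times on the left, so the left side is 0.
But the right sides sum to 1 (mod 2). 0 ≠ 1 — the system is inconsistent.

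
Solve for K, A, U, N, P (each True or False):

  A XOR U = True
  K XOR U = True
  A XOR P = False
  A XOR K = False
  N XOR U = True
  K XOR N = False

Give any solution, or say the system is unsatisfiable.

K = False; A = False; U = True; N = False; P = False

A XOR U = F XOR T = True ✓
K XOR U = F XOR T = True ✓
A XOR P = F XOR F = False ✓
A XOR K = F XOR F = False ✓
N XOR U = F XOR T = True ✓
K XOR N = F XOR F = False ✓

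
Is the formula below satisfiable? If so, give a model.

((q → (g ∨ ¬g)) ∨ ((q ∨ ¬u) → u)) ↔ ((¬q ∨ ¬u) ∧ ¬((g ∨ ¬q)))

g: False, q: True, u: False

  ((q → (g ∨ ¬g)) ∨ ((q ∨ ¬u) → u)) ↔ ((¬q ∨ ¬u) ∧ ¬((g ∨ ¬q))) = True
    (q → (g ∨ ¬g)) ∨ ((q ∨ ¬u) → u) = True
      q → (g ∨ ¬g) = True
        g ∨ ¬g = True
          ¬g = True
      (q ∨ ¬u) → u = False
        q ∨ ¬u = True
          ¬u = True
    (¬q ∨ ¬u) ∧ ¬((g ∨ ¬q)) = True
      ¬q ∨ ¬u = True
        ¬q = False
        ¬u = True
      ¬((g ∨ ¬q)) = True
        g ∨ ¬q = False
          ¬q = False
The formula evaluates to True.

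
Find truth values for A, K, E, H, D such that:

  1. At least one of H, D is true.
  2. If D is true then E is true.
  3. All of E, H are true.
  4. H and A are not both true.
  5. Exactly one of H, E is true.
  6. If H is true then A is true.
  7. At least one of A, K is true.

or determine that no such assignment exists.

Unsatisfiable — no assignment works.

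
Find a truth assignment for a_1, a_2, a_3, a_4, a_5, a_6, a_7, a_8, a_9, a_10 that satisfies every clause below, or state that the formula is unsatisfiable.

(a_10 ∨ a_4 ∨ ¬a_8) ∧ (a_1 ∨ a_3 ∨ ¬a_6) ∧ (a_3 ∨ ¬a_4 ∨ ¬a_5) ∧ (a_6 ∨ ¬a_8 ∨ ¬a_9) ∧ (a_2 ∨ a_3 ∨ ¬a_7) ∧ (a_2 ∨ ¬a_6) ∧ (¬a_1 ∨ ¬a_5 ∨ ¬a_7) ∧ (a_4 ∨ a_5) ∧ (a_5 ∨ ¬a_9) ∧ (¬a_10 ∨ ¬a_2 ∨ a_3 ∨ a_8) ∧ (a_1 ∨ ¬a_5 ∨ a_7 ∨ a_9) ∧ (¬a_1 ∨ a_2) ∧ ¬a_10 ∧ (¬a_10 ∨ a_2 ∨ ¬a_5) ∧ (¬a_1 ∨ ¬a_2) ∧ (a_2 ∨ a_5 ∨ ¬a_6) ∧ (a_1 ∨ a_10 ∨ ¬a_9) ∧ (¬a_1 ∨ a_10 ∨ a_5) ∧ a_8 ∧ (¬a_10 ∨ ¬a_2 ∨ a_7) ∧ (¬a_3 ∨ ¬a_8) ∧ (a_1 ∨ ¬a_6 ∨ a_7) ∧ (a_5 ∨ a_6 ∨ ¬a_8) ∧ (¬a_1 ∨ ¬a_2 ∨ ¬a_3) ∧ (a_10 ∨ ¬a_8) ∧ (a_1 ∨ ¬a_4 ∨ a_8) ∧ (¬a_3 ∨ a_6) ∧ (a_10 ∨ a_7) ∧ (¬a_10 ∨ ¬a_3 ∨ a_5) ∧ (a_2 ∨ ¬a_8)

Case a_8 = True:
  (¬a_10) forces a_10 = False.
  Clause (a_10 ∨ ¬a_8) is falsified — contradiction.
Case a_8 = False:
  Clause (a_8) is falsified — contradiction.
Both cases fail, so the formula is unsatisfiable.

The formula is unsatisfiable.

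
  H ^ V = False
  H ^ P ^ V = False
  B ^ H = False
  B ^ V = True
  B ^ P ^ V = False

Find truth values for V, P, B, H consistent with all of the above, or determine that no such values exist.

Unsatisfiable

Adding constraints 1, 3, 4 mod 2: every variable appears an even number of times on the left, so the left side is 0.
But the right sides sum to 1 (mod 2). 0 ≠ 1 — the system is inconsistent.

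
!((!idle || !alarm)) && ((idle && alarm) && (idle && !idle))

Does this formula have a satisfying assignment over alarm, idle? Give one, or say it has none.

The formula is unsatisfiable.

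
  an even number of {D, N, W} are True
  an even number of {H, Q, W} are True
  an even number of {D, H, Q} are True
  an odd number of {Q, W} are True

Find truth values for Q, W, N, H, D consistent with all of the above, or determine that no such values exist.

Q=F; W=T; N=F; H=T; D=T

{D, N, W}: 2 true → even ✓
{H, Q, W}: 2 true → even ✓
{D, H, Q}: 2 true → even ✓
{Q, W}: 1 true → odd ✓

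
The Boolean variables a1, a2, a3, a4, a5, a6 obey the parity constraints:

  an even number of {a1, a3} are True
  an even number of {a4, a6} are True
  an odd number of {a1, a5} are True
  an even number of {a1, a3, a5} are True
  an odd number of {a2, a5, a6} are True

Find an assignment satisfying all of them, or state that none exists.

a1=T; a2=T; a3=T; a4=F; a5=F; a6=F

{a1, a3}: 2 true → even ✓
{a4, a6}: 0 true → even ✓
{a1, a5}: 1 true → odd ✓
{a1, a3, a5}: 2 true → even ✓
{a2, a5, a6}: 1 true → odd ✓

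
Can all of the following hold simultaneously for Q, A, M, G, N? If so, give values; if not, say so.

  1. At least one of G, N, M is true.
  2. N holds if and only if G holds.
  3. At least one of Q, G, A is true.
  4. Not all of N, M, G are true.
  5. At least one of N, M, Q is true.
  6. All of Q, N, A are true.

Q=T, A=T, M=F, G=T, N=T

  (1) {G, N, M}: 2 true — at least one ✓
  (2) N=T, G=T — same ✓
  (3) {Q, G, A}: 3 true — at least one ✓
  (4) {N, M, G}: 2/3 true — not all ✓
  (5) {N, M, Q}: 2 true — at least one ✓
  (6) {Q, N, A}: all 3 true ✓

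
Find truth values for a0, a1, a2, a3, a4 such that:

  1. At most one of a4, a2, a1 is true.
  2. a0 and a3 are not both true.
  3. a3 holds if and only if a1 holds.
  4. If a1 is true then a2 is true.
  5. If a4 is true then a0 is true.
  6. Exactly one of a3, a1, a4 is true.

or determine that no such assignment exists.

a0 = True, a1 = False, a2 = False, a3 = False, a4 = True

  (1) {a4, a2, a1}: 1 true — at most one ✓
  (2) a0=T, a3=F — not both ✓
  (3) a3=F, a1=F — same ✓
  (4) a1=F ⇒ a2: vacuous ✓
  (5) a4=T ⇒ a0: T ✓
  (6) {a3, a1, a4}: 1 true — exactly one ✓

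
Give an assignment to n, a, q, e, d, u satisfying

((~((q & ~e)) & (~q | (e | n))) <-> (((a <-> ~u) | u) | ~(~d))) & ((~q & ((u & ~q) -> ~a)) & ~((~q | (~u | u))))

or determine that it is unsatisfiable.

The conjunct ~((~q | (~u | u))) is unsatisfiable on its own:
  q=F, u=F: evaluates to False.
  q=F, u=T: evaluates to False.
  q=T, u=F: evaluates to False.
  q=T, u=T: evaluates to False.
So the whole conjunction is unsatisfiable.

No satisfying assignment exists.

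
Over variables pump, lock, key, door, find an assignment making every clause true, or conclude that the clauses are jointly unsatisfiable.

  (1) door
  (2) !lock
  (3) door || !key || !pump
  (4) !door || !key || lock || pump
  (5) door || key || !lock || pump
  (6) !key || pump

pump=F, lock=F, key=F, door=T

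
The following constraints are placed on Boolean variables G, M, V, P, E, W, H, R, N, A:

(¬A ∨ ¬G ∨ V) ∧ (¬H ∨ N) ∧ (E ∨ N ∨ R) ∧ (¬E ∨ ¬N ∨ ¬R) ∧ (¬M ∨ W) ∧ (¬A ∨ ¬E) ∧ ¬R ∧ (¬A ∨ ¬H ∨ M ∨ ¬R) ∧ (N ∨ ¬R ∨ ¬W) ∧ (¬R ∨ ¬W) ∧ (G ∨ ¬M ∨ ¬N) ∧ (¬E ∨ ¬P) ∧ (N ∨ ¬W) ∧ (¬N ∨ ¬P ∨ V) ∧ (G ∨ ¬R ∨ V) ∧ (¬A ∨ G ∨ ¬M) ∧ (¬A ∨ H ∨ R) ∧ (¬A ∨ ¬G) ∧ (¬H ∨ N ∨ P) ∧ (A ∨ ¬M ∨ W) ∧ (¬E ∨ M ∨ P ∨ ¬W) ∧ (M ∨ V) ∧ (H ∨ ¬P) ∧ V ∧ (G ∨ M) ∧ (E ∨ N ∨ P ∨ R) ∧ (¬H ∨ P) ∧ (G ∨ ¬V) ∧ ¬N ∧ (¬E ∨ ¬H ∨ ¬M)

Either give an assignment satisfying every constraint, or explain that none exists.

G = True, M = False, V = True, P = False, E = True, W = False, H = False, R = False, N = False, A = False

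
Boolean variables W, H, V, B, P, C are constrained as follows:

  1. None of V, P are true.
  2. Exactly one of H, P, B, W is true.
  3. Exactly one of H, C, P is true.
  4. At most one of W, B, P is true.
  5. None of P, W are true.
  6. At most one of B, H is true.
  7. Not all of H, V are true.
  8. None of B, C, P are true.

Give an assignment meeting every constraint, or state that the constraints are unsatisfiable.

W: False; H: True; V: False; B: False; P: False; C: False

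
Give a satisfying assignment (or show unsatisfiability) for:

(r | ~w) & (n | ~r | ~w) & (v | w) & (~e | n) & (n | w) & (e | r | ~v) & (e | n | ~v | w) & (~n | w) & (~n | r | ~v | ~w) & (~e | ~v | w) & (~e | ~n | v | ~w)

e: False; w: True; n: True; v: False; r: True

Set e = False.
Try w = False:
  (v | w) forces v = True.
  (n | w) forces n = True.
  clause (~n | w) is falsified — backtrack.
So w = True.
  then (r | ~w) forces r = True.
  then (n | ~r | ~w) forces n = True.
Set v = False.
All clauses satisfied.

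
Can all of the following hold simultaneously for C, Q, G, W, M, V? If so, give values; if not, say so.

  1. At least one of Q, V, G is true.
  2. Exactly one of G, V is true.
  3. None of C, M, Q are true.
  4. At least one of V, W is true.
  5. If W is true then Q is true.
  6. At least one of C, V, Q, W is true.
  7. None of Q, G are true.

C=F; Q=F; G=F; W=F; M=F; V=T

  (1) {Q, V, G}: 1 true — at least one ✓
  (2) {G, V}: 1 true — exactly one ✓
  (3) {C, M, Q}: 0 true — none ✓
  (4) {V, W}: 1 true — at least one ✓
  (5) W=F ⇒ Q: vacuous ✓
  (6) {C, V, Q, W}: 1 true — at least one ✓
  (7) {Q, G}: 0 true — none ✓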